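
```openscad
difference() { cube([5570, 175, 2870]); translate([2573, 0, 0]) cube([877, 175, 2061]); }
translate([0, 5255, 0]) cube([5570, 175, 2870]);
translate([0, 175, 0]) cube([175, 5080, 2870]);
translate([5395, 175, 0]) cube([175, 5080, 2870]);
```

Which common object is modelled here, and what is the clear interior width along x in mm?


A single room. The interior width is 5220 mm.

Four walls enclosing a rectangle with a door in the front wall — a room. Outside width 5570 minus two 175 mm walls gives 5220 mm.


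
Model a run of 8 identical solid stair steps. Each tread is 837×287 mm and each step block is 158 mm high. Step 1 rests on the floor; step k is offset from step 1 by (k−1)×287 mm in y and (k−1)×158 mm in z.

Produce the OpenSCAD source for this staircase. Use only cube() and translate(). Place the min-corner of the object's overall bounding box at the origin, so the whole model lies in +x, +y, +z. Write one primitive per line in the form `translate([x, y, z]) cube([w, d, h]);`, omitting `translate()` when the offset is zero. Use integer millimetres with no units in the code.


cube([837, 287, 158]);
translate([0, 287, 158]) cube([837, 287, 158]);
translate([0, 574, 316]) cube([837, 287, 158]);
translate([0, 861, 474]) cube([837, 287, 158]);
translate([0, 1148, 632]) cube([837, 287, 158]);
translate([0, 1435, 790]) cube([837, 287, 158]);
translate([0, 1722, 948]) cube([837, 287, 158]);
translate([0, 2009, 1106]) cube([837, 287, 158]);


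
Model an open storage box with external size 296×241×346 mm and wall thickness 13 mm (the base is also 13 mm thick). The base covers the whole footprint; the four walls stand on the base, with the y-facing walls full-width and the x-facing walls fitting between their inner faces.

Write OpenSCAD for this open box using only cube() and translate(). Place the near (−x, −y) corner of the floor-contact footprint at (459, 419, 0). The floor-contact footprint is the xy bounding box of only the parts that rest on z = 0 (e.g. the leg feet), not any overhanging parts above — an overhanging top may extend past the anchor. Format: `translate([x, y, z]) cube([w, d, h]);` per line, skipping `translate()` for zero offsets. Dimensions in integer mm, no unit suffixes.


translate([459, 419, 0]) cube([296, 241, 13]);
translate([459, 419, 13]) cube([296, 13, 333]);
translate([459, 647, 13]) cube([296, 13, 333]);
translate([459, 432, 13]) cube([13, 215, 333]);
translate([742, 432, 13]) cube([13, 215, 333]);


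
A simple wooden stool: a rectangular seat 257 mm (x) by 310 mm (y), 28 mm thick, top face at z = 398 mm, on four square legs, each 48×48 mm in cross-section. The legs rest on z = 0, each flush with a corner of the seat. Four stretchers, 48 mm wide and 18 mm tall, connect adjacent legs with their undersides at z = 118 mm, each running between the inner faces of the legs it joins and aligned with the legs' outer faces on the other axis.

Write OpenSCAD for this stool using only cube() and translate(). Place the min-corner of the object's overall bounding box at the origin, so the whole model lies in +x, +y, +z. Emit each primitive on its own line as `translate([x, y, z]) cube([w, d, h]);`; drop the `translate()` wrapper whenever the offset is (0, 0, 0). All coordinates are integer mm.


translate([0, 0, 370]) cube([257, 310, 28]);
cube([48, 48, 370]);
translate([209, 0, 0]) cube([48, 48, 370]);
translate([0, 262, 0]) cube([48, 48, 370]);
translate([209, 262, 0]) cube([48, 48, 370]);
translate([48, 0, 118]) cube([161, 48, 18]);
translate([48, 262, 118]) cube([161, 48, 18]);
translate([0, 48, 118]) cube([48, 214, 18]);
translate([209, 48, 118]) cube([48, 214, 18]);


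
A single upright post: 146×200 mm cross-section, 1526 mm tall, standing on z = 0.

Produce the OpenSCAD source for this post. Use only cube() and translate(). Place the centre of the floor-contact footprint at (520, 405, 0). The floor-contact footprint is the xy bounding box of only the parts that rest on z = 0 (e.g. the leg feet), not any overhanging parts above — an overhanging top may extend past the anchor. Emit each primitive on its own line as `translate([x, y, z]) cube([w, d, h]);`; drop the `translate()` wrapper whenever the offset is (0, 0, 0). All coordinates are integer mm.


translate([447, 305, 0]) cube([146, 200, 1526]);


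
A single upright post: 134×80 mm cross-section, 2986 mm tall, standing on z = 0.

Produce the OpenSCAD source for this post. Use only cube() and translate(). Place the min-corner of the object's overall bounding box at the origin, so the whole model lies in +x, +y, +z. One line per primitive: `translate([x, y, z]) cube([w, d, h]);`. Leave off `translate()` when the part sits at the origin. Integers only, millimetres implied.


cube([134, 80, 2986]);


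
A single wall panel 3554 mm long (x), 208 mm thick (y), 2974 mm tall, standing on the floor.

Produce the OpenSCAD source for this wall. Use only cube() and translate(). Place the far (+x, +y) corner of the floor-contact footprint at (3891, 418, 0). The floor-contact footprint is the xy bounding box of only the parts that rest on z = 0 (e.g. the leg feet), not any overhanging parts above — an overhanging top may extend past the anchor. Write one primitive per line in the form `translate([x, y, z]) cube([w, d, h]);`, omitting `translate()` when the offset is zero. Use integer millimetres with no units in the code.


translate([337, 210, 0]) cube([3554, 208, 2974]);


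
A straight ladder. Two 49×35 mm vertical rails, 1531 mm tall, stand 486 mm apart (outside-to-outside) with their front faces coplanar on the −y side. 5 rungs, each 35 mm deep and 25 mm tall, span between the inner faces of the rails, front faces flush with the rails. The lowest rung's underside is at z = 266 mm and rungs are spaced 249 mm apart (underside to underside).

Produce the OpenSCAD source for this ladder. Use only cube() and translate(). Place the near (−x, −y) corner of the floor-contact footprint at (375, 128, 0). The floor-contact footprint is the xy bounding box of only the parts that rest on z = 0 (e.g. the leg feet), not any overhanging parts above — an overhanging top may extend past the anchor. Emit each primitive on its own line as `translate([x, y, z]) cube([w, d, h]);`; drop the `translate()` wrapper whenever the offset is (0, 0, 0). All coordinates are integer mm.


translate([375, 128, 0]) cube([49, 35, 1531]);
translate([812, 128, 0]) cube([49, 35, 1531]);
translate([424, 128, 266]) cube([388, 35, 25]);
translate([424, 128, 515]) cube([388, 35, 25]);
translate([424, 128, 764]) cube([388, 35, 25]);
translate([424, 128, 1013]) cube([388, 35, 25]);
translate([424, 128, 1262]) cube([388, 35, 25]);


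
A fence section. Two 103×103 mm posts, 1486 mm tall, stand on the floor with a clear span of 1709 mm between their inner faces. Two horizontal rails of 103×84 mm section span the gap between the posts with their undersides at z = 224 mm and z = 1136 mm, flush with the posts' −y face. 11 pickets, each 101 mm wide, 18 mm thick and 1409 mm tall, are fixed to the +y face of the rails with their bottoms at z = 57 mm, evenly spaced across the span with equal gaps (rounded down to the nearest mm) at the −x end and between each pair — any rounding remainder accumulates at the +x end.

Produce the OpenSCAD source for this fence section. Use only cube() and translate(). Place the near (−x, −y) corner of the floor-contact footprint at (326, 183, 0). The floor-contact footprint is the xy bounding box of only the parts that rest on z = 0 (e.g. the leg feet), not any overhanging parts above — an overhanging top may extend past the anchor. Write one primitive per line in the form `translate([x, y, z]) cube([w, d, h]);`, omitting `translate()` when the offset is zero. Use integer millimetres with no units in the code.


translate([326, 183, 0]) cube([103, 103, 1486]);
translate([2138, 183, 0]) cube([103, 103, 1486]);
translate([429, 183, 224]) cube([1709, 103, 84]);
translate([429, 183, 1136]) cube([1709, 103, 84]);
translate([478, 286, 57]) cube([101, 18, 1409]);
translate([628, 286, 57]) cube([101, 18, 1409]);
translate([778, 286, 57]) cube([101, 18, 1409]);
translate([928, 286, 57]) cube([101, 18, 1409]);
translate([1078, 286, 57]) cube([101, 18, 1409]);
translate([1228, 286, 57]) cube([101, 18, 1409]);
translate([1378, 286, 57]) cube([101, 18, 1409]);
translate([1528, 286, 57]) cube([101, 18, 1409]);
translate([1678, 286, 57]) cube([101, 18, 1409]);
translate([1828, 286, 57]) cube([101, 18, 1409]);
translate([1978, 286, 57]) cube([101, 18, 1409]);


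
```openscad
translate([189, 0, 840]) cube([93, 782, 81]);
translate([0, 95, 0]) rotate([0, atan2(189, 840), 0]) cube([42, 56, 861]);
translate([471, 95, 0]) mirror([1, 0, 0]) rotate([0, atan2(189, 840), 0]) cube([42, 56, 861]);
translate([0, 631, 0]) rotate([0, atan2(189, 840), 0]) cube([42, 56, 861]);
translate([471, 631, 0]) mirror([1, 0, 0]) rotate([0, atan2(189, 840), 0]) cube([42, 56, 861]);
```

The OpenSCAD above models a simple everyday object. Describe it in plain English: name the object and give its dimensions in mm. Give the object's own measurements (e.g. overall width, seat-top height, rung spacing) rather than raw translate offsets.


A sawhorse. A 93×782×81 mm beam (x, y, z) sits on two A-frame leg pairs. Each pair is two raked legs of 42×56 mm section (56 mm along y) splaying symmetrically in x. Each leg rises 840 mm vertically over 189 mm of horizontal reach and is 861 mm long along its own axis. Every leg's outer bottom edge rests on the floor and its outer top edge meets a bottom edge of the beam — the left legs (tilting toward +x) meet the beam's −x bottom edge, the right legs (their mirror images, tilting toward −x) meet its +x bottom edge — so the leg tops tuck under the beam, the beam's underside is 840 mm above the floor, and the feet are 471 mm apart outside-to-outside with the beam centred between them. The two leg pairs are set in 95 mm from either end of the beam.


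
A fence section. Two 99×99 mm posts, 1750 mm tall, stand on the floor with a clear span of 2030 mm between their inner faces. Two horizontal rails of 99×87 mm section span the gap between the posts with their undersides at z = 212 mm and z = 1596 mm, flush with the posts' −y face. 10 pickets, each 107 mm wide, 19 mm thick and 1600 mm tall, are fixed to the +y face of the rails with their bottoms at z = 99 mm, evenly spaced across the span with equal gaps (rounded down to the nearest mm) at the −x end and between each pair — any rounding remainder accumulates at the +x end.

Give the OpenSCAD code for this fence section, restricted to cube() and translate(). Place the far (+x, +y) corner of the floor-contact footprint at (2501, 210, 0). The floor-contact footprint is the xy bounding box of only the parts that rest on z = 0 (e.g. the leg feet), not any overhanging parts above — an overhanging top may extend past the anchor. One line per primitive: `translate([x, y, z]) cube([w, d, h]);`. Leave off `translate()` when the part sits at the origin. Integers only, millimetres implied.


translate([273, 111, 0]) cube([99, 99, 1750]);
translate([2402, 111, 0]) cube([99, 99, 1750]);
translate([372, 111, 212]) cube([2030, 99, 87]);
translate([372, 111, 1596]) cube([2030, 99, 87]);
translate([459, 210, 99]) cube([107, 19, 1600]);
translate([653, 210, 99]) cube([107, 19, 1600]);
translate([847, 210, 99]) cube([107, 19, 1600]);
translate([1041, 210, 99]) cube([107, 19, 1600]);
translate([1235, 210, 99]) cube([107, 19, 1600]);
translate([1429, 210, 99]) cube([107, 19, 1600]);
translate([1623, 210, 99]) cube([107, 19, 1600]);
translate([1817, 210, 99]) cube([107, 19, 1600]);
translate([2011, 210, 99]) cube([107, 19, 1600]);
translate([2205, 210, 99]) cube([107, 19, 1600]);


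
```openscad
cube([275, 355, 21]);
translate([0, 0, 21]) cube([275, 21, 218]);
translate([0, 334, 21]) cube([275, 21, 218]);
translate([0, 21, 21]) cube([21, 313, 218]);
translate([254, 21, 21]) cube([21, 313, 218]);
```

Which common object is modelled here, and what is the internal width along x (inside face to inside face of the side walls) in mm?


An open box. The internal width is 233 mm.

A 275×355 base slab with four walls standing on it — an open box. The base is 275 mm wide and the walls are 21 mm thick, so the internal width is 275 − 2 × 21 = 233 mm.


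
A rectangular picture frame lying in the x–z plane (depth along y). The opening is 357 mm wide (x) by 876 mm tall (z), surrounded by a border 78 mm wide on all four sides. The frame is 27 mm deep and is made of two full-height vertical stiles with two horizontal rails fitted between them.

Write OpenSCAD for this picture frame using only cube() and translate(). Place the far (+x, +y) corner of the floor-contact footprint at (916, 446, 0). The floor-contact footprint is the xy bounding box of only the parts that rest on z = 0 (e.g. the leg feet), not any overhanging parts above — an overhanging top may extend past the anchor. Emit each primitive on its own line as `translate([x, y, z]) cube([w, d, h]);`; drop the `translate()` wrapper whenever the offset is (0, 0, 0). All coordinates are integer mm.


translate([403, 419, 0]) cube([78, 27, 1032]);
translate([838, 419, 0]) cube([78, 27, 1032]);
translate([481, 419, 0]) cube([357, 27, 78]);
translate([481, 419, 954]) cube([357, 27, 78]);


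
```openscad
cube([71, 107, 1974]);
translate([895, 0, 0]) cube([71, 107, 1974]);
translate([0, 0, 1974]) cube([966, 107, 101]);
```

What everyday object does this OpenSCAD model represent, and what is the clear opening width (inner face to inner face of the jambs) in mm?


A door frame. The clear opening width is 824 mm.

Two 1974 mm tall posts with a header on top — a door frame. The left jamb is 71 mm wide at x = 0; the right jamb starts at x = 895. The clear opening is 895 − 71 = 824 mm.


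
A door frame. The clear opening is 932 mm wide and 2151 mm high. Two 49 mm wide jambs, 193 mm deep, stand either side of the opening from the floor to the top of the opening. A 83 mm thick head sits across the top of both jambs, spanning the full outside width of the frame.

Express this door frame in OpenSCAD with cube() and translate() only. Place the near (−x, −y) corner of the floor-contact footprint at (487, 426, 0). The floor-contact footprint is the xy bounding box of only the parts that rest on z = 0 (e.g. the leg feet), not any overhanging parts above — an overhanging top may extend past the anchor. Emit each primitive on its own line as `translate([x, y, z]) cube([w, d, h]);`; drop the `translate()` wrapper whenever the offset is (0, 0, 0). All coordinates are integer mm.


translate([487, 426, 0]) cube([49, 193, 2151]);
translate([1468, 426, 0]) cube([49, 193, 2151]);
translate([487, 426, 2151]) cube([1030, 193, 83]);


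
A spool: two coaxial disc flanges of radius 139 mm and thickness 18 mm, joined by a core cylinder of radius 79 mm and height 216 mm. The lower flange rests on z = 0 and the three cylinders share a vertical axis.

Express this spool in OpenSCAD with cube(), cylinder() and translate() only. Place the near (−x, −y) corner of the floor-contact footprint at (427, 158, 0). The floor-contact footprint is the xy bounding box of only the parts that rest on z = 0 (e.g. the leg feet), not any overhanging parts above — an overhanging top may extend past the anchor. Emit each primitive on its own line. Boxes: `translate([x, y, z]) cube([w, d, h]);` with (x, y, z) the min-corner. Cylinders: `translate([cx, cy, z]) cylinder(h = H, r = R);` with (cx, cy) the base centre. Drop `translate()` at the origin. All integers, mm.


translate([566, 297, 0]) cylinder(h = 18, r = 139);
translate([566, 297, 18]) cylinder(h = 216, r = 79);
translate([566, 297, 234]) cylinder(h = 18, r = 139);


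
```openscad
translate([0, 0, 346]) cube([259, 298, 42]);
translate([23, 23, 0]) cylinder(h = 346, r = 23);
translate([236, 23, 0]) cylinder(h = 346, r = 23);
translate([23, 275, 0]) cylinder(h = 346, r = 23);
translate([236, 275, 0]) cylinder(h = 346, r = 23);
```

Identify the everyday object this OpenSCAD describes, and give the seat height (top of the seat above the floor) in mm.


A stool. The seat height is 388 mm.

A 259×298×42 slab at z = 346 on four corner cylinders — a stool. The seat top is 346 + 42 = 388 mm.


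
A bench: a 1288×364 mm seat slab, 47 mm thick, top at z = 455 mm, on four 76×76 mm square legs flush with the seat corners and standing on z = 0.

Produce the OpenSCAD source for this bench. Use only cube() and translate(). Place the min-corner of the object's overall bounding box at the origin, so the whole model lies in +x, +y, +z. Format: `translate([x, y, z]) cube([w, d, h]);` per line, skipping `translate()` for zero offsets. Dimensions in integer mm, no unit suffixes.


translate([0, 0, 408]) cube([1288, 364, 47]);
cube([76, 76, 408]);
translate([0, 288, 0]) cube([76, 76, 408]);
translate([1212, 0, 0]) cube([76, 76, 408]);
translate([1212, 288, 0]) cube([76, 76, 408]);


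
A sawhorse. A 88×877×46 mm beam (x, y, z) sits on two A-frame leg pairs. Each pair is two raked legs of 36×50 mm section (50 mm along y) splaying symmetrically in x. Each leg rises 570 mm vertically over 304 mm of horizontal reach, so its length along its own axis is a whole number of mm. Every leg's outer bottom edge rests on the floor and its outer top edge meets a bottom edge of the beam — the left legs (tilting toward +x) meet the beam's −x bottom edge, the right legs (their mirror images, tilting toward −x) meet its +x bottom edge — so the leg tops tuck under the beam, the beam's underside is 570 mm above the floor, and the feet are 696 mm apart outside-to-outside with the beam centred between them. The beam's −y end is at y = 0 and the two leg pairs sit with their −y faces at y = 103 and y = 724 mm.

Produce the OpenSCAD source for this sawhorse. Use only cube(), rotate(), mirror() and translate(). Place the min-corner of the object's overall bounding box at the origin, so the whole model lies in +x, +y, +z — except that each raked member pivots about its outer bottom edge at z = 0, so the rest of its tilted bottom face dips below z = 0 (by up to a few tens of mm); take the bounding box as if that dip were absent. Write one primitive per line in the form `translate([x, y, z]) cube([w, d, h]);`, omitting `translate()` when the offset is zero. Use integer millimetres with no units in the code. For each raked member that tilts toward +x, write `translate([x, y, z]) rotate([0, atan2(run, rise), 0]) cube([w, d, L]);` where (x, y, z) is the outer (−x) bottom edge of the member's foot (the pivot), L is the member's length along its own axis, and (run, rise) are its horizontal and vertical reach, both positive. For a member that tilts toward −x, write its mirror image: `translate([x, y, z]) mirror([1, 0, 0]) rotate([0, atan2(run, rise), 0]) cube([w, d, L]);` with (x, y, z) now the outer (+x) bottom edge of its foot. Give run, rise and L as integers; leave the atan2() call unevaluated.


translate([304, 0, 570]) cube([88, 877, 46]);
translate([0, 103, 0]) rotate([0, atan2(304, 570), 0]) cube([36, 50, 646]);
translate([696, 103, 0]) mirror([1, 0, 0]) rotate([0, atan2(304, 570), 0]) cube([36, 50, 646]);
translate([0, 724, 0]) rotate([0, atan2(304, 570), 0]) cube([36, 50, 646]);
translate([696, 724, 0]) mirror([1, 0, 0]) rotate([0, atan2(304, 570), 0]) cube([36, 50, 646]);


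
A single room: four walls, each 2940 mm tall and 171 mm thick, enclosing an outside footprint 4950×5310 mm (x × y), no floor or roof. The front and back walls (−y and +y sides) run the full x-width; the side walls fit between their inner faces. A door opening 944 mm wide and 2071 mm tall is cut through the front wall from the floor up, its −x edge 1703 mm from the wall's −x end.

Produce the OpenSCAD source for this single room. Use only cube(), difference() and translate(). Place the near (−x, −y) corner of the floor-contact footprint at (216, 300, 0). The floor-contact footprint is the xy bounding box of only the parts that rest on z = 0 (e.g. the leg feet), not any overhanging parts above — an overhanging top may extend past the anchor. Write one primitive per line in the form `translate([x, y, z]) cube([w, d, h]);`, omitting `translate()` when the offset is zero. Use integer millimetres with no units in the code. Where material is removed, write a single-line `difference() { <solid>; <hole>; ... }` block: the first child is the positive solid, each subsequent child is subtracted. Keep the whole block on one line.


difference() { translate([216, 300, 0]) cube([4950, 171, 2940]); translate([1919, 300, 0]) cube([944, 171, 2071]); }
translate([216, 5439, 0]) cube([4950, 171, 2940]);
translate([216, 471, 0]) cube([171, 4968, 2940]);
translate([4995, 471, 0]) cube([171, 4968, 2940]);


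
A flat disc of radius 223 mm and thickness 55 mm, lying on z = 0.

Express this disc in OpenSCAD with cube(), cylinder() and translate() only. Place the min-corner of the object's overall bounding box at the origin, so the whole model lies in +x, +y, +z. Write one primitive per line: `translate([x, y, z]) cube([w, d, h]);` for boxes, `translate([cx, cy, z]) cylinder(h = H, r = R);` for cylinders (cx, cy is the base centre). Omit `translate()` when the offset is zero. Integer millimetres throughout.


translate([223, 223, 0]) cylinder(h = 55, r = 223);


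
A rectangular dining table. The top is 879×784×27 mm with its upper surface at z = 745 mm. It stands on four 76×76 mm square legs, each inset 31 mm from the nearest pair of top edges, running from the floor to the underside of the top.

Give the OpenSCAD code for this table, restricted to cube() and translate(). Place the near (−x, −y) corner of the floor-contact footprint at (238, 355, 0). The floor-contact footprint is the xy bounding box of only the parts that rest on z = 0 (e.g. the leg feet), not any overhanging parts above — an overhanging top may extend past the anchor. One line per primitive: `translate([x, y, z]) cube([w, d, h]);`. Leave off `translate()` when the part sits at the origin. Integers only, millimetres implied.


translate([207, 324, 718]) cube([879, 784, 27]);
translate([238, 355, 0]) cube([76, 76, 718]);
translate([979, 355, 0]) cube([76, 76, 718]);
translate([238, 1001, 0]) cube([76, 76, 718]);
translate([979, 1001, 0]) cube([76, 76, 718]);


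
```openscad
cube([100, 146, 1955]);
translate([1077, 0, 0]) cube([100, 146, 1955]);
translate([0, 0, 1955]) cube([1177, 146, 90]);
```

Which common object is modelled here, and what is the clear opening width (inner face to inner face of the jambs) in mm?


A door frame. The clear opening width is 977 mm.

Two 1955 mm tall posts with a header on top — a door frame. The left jamb is 100 mm wide at x = 0; the right jamb starts at x = 1077. The clear opening is 1077 − 100 = 977 mm.


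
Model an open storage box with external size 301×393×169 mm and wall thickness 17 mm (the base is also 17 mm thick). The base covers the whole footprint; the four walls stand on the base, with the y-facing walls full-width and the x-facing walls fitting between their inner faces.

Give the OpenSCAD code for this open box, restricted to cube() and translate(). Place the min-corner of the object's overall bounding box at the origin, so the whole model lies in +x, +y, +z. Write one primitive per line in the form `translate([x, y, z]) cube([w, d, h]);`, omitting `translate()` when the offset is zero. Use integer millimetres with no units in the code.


cube([301, 393, 17]);
translate([0, 0, 17]) cube([301, 17, 152]);
translate([0, 376, 17]) cube([301, 17, 152]);
translate([0, 17, 17]) cube([17, 359, 152]);
translate([284, 17, 17]) cube([17, 359, 152]);


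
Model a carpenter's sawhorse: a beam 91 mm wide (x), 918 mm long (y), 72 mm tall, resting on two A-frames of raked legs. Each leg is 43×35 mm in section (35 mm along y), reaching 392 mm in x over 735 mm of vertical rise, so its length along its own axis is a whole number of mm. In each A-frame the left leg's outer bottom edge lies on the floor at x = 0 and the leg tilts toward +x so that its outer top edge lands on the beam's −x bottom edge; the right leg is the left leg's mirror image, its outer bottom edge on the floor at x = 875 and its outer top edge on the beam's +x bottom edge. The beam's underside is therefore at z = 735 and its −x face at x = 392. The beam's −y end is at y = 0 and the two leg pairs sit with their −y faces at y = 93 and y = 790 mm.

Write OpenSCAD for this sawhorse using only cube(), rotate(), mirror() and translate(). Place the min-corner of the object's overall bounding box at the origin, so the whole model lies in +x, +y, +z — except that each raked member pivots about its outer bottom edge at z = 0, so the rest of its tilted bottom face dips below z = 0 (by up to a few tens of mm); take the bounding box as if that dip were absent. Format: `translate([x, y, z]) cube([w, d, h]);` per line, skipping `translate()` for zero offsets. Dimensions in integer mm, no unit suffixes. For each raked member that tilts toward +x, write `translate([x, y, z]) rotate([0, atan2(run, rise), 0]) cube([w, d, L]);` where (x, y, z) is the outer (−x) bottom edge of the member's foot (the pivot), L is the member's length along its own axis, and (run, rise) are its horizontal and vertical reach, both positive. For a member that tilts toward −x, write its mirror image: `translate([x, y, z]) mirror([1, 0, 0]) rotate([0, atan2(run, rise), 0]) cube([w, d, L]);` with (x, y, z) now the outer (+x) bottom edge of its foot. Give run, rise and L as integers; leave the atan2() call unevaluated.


translate([392, 0, 735]) cube([91, 918, 72]);
translate([0, 93, 0]) rotate([0, atan2(392, 735), 0]) cube([43, 35, 833]);
translate([875, 93, 0]) mirror([1, 0, 0]) rotate([0, atan2(392, 735), 0]) cube([43, 35, 833]);
translate([0, 790, 0]) rotate([0, atan2(392, 735), 0]) cube([43, 35, 833]);
translate([875, 790, 0]) mirror([1, 0, 0]) rotate([0, atan2(392, 735), 0]) cube([43, 35, 833]);


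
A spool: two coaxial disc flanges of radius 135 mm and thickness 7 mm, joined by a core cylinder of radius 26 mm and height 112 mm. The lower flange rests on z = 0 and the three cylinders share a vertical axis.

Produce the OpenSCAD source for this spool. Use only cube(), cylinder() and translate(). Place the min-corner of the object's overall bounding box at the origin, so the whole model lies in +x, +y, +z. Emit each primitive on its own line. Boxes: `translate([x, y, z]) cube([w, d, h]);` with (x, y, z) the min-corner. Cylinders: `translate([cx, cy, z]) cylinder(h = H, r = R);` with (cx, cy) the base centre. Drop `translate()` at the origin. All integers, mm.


translate([135, 135, 0]) cylinder(h = 7, r = 135);
translate([135, 135, 7]) cylinder(h = 112, r = 26);
translate([135, 135, 119]) cylinder(h = 7, r = 135);


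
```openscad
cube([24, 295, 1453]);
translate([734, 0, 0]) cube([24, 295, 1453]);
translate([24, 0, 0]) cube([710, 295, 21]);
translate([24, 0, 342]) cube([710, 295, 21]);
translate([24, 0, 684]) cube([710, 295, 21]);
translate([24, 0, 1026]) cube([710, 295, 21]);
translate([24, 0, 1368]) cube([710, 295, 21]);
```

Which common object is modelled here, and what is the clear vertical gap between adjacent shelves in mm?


A bookshelf. The clear shelf gap is 321 mm.

Two tall side panels with 5 horizontal boards between them — a bookshelf. The first two shelf undersides are at z = 0 and z = 342; with shelf thickness 21, the clear gap is 342 − 0 − 21 = 321 mm.


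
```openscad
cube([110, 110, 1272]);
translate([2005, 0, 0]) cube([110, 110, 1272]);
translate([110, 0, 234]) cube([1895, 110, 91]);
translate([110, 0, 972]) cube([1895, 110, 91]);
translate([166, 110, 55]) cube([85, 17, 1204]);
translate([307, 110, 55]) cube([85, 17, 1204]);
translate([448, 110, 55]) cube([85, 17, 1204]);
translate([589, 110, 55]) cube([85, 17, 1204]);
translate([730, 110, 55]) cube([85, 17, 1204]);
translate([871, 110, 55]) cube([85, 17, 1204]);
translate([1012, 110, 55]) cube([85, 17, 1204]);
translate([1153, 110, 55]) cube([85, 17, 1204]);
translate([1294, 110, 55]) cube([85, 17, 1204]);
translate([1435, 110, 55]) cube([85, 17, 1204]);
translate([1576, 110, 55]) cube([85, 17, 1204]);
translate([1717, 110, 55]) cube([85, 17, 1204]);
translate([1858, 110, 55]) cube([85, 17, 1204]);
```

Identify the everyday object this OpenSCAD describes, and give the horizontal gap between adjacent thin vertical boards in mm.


A fence section. The picket gap is 56 mm.

Two posts, two rails, 13 pickets — a fence section. Span 1895 mm holds 13 pickets of 85 mm with 14 equal gaps: ⌊(1895 − 13·85) / 14⌋ = 56 mm.


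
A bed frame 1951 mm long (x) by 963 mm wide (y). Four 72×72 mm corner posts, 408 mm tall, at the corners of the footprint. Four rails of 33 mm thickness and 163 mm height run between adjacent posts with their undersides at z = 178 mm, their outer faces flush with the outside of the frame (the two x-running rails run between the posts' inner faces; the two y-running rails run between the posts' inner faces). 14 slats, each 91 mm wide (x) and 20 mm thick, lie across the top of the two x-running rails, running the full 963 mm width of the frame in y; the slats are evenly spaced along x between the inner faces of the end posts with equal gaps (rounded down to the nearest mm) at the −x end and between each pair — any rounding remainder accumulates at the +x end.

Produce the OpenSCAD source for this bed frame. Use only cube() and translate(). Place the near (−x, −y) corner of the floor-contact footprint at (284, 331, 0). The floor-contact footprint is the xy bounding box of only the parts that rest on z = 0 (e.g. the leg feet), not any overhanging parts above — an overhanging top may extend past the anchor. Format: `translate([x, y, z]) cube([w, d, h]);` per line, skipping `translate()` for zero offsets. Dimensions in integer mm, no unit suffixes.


translate([284, 331, 0]) cube([72, 72, 408]);
translate([284, 1222, 0]) cube([72, 72, 408]);
translate([2163, 331, 0]) cube([72, 72, 408]);
translate([2163, 1222, 0]) cube([72, 72, 408]);
translate([356, 331, 178]) cube([1807, 33, 163]);
translate([356, 1261, 178]) cube([1807, 33, 163]);
translate([284, 403, 178]) cube([33, 819, 163]);
translate([2202, 403, 178]) cube([33, 819, 163]);
translate([391, 331, 341]) cube([91, 963, 20]);
translate([517, 331, 341]) cube([91, 963, 20]);
translate([643, 331, 341]) cube([91, 963, 20]);
translate([769, 331, 341]) cube([91, 963, 20]);
translate([895, 331, 341]) cube([91, 963, 20]);
translate([1021, 331, 341]) cube([91, 963, 20]);
translate([1147, 331, 341]) cube([91, 963, 20]);
translate([1273, 331, 341]) cube([91, 963, 20]);
translate([1399, 331, 341]) cube([91, 963, 20]);
translate([1525, 331, 341]) cube([91, 963, 20]);
translate([1651, 331, 341]) cube([91, 963, 20]);
translate([1777, 331, 341]) cube([91, 963, 20]);
translate([1903, 331, 341]) cube([91, 963, 20]);
translate([2029, 331, 341]) cube([91, 963, 20]);


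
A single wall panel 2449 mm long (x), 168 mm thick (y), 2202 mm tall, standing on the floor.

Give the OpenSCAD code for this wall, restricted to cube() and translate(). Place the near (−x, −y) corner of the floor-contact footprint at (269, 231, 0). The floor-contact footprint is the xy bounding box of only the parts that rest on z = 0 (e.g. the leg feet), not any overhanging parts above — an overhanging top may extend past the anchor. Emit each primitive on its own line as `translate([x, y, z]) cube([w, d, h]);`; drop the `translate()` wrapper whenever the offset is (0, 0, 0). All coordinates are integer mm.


translate([269, 231, 0]) cube([2449, 168, 2202]);


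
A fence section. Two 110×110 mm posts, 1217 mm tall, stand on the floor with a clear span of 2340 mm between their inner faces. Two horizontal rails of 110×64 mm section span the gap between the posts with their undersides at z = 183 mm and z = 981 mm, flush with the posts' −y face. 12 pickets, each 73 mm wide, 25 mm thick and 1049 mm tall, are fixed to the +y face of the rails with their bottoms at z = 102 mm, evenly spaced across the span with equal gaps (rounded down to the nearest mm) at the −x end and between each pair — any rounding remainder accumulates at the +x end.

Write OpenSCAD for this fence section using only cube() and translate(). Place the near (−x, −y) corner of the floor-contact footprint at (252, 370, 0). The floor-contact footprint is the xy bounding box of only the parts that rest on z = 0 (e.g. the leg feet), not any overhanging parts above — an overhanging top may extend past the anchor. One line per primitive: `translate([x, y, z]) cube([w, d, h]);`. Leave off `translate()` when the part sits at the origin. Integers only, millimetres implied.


translate([252, 370, 0]) cube([110, 110, 1217]);
translate([2702, 370, 0]) cube([110, 110, 1217]);
translate([362, 370, 183]) cube([2340, 110, 64]);
translate([362, 370, 981]) cube([2340, 110, 64]);
translate([474, 480, 102]) cube([73, 25, 1049]);
translate([659, 480, 102]) cube([73, 25, 1049]);
translate([844, 480, 102]) cube([73, 25, 1049]);
translate([1029, 480, 102]) cube([73, 25, 1049]);
translate([1214, 480, 102]) cube([73, 25, 1049]);
translate([1399, 480, 102]) cube([73, 25, 1049]);
translate([1584, 480, 102]) cube([73, 25, 1049]);
translate([1769, 480, 102]) cube([73, 25, 1049]);
translate([1954, 480, 102]) cube([73, 25, 1049]);
translate([2139, 480, 102]) cube([73, 25, 1049]);
translate([2324, 480, 102]) cube([73, 25, 1049]);
translate([2509, 480, 102]) cube([73, 25, 1049]);


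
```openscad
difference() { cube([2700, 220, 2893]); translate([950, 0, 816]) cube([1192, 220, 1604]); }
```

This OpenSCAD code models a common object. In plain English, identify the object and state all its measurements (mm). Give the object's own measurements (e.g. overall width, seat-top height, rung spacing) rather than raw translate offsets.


A wall 2700 mm long (x), 220 mm thick (y), 2893 mm tall, with a rectangular window opening cut through it. The opening is 1192 mm wide and 1604 mm tall; its sill is at z = 816 mm and its near (−x) edge is 950 mm from the wall's −x end. The opening passes through the full wall thickness.


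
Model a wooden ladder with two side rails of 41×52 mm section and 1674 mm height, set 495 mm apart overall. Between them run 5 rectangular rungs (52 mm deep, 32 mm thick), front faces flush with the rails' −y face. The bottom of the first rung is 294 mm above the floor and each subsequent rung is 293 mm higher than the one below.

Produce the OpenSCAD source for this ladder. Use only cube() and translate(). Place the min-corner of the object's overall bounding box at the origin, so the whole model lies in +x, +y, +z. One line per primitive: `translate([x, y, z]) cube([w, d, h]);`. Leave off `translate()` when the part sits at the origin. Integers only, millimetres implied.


cube([41, 52, 1674]);
translate([454, 0, 0]) cube([41, 52, 1674]);
translate([41, 0, 294]) cube([413, 52, 32]);
translate([41, 0, 587]) cube([413, 52, 32]);
translate([41, 0, 880]) cube([413, 52, 32]);
translate([41, 0, 1173]) cube([413, 52, 32]);
translate([41, 0, 1466]) cube([413, 52, 32]);


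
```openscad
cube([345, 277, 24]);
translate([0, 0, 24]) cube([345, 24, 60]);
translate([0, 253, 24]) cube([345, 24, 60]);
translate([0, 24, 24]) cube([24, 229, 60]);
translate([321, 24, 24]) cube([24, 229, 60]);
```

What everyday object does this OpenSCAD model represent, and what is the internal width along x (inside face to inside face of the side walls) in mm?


An open box. The internal width is 297 mm.

A 345×277 base slab with four walls standing on it — an open box. The base is 345 mm wide and the walls are 24 mm thick, so the internal width is 345 − 2 × 24 = 297 mm.


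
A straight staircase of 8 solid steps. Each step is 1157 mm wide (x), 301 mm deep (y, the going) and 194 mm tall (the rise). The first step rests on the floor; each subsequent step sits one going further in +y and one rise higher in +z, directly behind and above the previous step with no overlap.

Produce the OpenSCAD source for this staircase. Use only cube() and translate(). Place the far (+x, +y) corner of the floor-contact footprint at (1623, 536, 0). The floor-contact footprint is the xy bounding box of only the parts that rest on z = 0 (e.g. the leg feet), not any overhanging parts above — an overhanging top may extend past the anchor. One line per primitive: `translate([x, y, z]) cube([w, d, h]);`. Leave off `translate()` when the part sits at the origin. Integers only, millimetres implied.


translate([466, 235, 0]) cube([1157, 301, 194]);
translate([466, 536, 194]) cube([1157, 301, 194]);
translate([466, 837, 388]) cube([1157, 301, 194]);
translate([466, 1138, 582]) cube([1157, 301, 194]);
translate([466, 1439, 776]) cube([1157, 301, 194]);
translate([466, 1740, 970]) cube([1157, 301, 194]);
translate([466, 2041, 1164]) cube([1157, 301, 194]);
translate([466, 2342, 1358]) cube([1157, 301, 194]);


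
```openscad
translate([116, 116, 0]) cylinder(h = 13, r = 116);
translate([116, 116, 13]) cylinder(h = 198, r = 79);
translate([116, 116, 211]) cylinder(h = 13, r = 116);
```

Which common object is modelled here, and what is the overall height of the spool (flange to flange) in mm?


A spool. The overall height is 224 mm.

Three coaxial cylinders, large–small–large — a spool. Two 13 mm flanges and a 198 mm core give 13 + 198 + 13 = 224 mm.


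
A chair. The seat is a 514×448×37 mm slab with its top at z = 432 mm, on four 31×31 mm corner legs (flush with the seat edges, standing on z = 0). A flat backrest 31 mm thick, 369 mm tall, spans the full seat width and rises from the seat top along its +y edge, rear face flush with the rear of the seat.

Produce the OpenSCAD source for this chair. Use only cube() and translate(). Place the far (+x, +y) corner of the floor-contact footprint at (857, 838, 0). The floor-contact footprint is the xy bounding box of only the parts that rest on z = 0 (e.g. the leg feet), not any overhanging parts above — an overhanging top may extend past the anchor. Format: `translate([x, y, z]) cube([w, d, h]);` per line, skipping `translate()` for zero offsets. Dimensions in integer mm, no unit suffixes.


// leg_h = 432 - 37 = 395
translate([343, 390, 395]) cube([514, 448, 37]);
translate([343, 390, 0]) cube([31, 31, 395]);
translate([826, 390, 0]) cube([31, 31, 395]);
translate([343, 807, 0]) cube([31, 31, 395]);
translate([826, 807, 0]) cube([31, 31, 395]);
translate([343, 807, 432]) cube([514, 31, 369]);


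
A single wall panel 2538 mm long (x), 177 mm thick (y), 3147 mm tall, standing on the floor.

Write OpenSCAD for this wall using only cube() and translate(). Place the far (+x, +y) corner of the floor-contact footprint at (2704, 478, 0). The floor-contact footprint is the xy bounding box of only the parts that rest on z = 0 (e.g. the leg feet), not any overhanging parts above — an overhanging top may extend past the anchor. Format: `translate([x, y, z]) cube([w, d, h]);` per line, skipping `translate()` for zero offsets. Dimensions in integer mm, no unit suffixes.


translate([166, 301, 0]) cube([2538, 177, 3147]);


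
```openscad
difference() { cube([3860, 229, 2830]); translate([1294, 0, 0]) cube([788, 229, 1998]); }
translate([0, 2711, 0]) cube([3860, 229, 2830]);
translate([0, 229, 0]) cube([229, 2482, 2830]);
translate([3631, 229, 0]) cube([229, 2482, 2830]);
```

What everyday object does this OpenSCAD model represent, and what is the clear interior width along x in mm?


A single room. The interior width is 3402 mm.

Four walls enclosing a rectangle with a door in the front wall — a room. Outside width 3860 minus two 229 mm walls gives 3402 mm.


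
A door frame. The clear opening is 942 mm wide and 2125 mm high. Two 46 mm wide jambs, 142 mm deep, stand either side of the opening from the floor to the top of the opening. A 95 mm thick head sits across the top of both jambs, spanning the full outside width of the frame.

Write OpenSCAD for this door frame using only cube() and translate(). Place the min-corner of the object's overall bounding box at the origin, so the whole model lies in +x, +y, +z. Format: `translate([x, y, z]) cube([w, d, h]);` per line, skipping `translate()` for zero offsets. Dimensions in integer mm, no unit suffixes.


cube([46, 142, 2125]);
translate([988, 0, 0]) cube([46, 142, 2125]);
translate([0, 0, 2125]) cube([1034, 142, 95]);
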